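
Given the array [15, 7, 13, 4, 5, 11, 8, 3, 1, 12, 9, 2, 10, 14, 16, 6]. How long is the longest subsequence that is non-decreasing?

7

Let dp[i] be the length of the longest such subsequence ending at index i:
i:      1  2  3  4  5  6  7  8  9 10 11 12 13 14 15 16
a[i]:  15  7 13  4  5 11  8  3  1 12  9  2 10 14 16  6
dp:     1  1  2  1  2  3  3  1  1  4  4  2  5  6  7  3
Maximum dp value is 7.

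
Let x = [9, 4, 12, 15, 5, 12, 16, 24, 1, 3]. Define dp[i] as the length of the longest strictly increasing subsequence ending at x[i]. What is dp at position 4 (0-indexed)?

2

dp[i] = 1 + max{dp[j] : j<i, x[j]<x[i]} (or 1 if no such j):
i:      0  1  2  3  4  5  6  7  8  9
x[i]:   9  4 12 15  5 12 16 24  1  3
dp:     1  1  2  3  2  3  4  5  1  2
At index 4 the value is 2.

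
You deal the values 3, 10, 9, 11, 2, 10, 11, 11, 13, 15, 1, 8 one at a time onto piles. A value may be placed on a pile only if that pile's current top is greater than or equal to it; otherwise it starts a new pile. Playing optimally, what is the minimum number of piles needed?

The minimum number of non-increasing subsequences covering a sequence equals the length of its longest strictly increasing subsequence.
LIS length is 6 (e.g. 3, 9, 10, 11, 13, 15), so 6 piles are needed.

6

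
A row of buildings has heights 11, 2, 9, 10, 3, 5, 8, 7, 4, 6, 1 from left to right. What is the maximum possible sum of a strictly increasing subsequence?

21

Let S[i] be the best sum of a strictly increasing subsequence ending at i:
i:      1  2  3  4  5  6  7  8  9 10 11
a[i]:  11  2  9 10  3  5  8  7  4  6  1
S:     11  2 11 21  5 10 18 17  9 16  1
Maximum is 21 (e.g. 2 + 9 + 10).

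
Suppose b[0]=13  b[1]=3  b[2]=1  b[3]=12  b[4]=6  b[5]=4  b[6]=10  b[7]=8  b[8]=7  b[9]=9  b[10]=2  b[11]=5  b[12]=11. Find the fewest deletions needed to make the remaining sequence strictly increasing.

8

Fewest deletions = n − (longest strictly increasing subsequence).
i:      0  1  2  3  4  5  6  7  8  9 10 11 12
b[i]:  13  3  1 12  6  4 10  8  7  9  2  5 11
dp:     1  1  1  2  2  2  3  3  3  4  2  3  5
max dp = 5, so deletions = 13 − 5 = 8.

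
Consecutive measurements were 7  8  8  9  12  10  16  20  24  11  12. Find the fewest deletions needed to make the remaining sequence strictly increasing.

4

Fewest deletions = n − (longest strictly increasing subsequence).
Patience tails:
7 → extends → [7]
8 → extends → [7, 8]
8 → already a tail → [7, 8]
9 → extends → [7, 8, 9]
12 → extends → [7, 8, 9, 12]
10 → replaces 12 → [7, 8, 9, 10]
16 → extends → [7, 8, 9, 10, 16]
20 → extends → [7, 8, 9, 10, 16, 20]
24 → extends → [7, 8, 9, 10, 16, 20, 24]
11 → replaces 16 → [7, 8, 9, 10, 11, 20, 24]
12 → replaces 20 → [7, 8, 9, 10, 11, 12, 24]
Longest strictly increasing subsequence has length 7, so deletions = 11 − 7 = 4.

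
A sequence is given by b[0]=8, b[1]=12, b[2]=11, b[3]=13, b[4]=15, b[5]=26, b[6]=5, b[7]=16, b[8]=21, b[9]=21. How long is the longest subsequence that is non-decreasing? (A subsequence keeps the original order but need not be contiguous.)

7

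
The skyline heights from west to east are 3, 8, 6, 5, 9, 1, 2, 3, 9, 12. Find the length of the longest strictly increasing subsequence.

5

Let dp[i] be the length of the longest such subsequence ending at index i:
i:      1  2  3  4  5  6  7  8  9 10
a[i]:   3  8  6  5  9  1  2  3  9 12
dp:     1  2  2  2  3  1  2  3  4  5
Maximum dp value is 5.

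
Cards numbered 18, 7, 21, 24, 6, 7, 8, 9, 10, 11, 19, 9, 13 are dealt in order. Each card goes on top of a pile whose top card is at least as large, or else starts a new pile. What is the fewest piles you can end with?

Place each on the leftmost legal pile:
18 → new pile 1 (tops now [18])
7 → pile 1 (tops now [7])
21 → new pile 2 (tops now [7, 21])
24 → new pile 3 (tops now [7, 21, 24])
6 → pile 1 (tops now [6, 21, 24])
7 → pile 2 (tops now [6, 7, 24])
8 → pile 3 (tops now [6, 7, 8])
9 → new pile 4 (tops now [6, 7, 8, 9])
10 → new pile 5 (tops now [6, 7, 8, 9, 10])
11 → new pile 6 (tops now [6, 7, 8, 9, 10, 11])
19 → new pile 7 (tops now [6, 7, 8, 9, 10, 11, 19])
9 → pile 4 (tops now [6, 7, 8, 9, 10, 11, 19])
13 → pile 7 (tops now [6, 7, 8, 9, 10, 11, 13])
Seven piles.

7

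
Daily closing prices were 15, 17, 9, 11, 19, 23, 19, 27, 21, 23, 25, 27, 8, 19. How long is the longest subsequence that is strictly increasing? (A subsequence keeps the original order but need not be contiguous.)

7

Track the smallest tail for each achievable length (strict):
15 → extends → [15]
17 → extends → [15, 17]
9 → replaces 15 → [9, 17]
11 → replaces 17 → [9, 11]
19 → extends → [9, 11, 19]
23 → extends → [9, 11, 19, 23]
19 → already a tail → [9, 11, 19, 23]
27 → extends → [9, 11, 19, 23, 27]
21 → replaces 23 → [9, 11, 19, 21, 27]
23 → replaces 27 → [9, 11, 19, 21, 23]
25 → extends → [9, 11, 19, 21, 23, 25]
27 → extends → [9, 11, 19, 21, 23, 25, 27]
8 → replaces 9 → [8, 11, 19, 21, 23, 25, 27]
19 → already a tail → [8, 11, 19, 21, 23, 25, 27]
Seven tails, so the longest strictly increasing subsequence has length 7 (e.g. 15, 17, 19, 21, 23, 25, 27).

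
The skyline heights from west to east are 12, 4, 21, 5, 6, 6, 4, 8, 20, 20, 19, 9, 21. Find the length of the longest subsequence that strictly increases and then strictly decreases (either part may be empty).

7

inc[i] = longest strictly increasing subsequence ending at i; dec[i] = longest strictly decreasing subsequence starting at i:
i:      1  2  3  4  5  6  7  8  9 10 11 12 13
a[i]:  12  4 21  5  6  6  4  8 20 20 19  9 21
inc:    1  1  2  2  3  3  1  4  5  5  5  5  6
dec:    3  1  4  2  2  2  1  1  3  3  2  1  1
Best peak at i=9 (value 20): inc=5, dec=3, length 5+3−1 = 7.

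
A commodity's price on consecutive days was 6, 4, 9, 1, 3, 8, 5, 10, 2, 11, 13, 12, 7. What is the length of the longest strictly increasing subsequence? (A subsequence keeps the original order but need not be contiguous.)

Track the smallest tail for each achievable length (strict):
6 → extends → [6]
4 → replaces 6 → [4]
9 → extends → [4, 9]
1 → replaces 4 → [1, 9]
3 → replaces 9 → [1, 3]
8 → extends → [1, 3, 8]
5 → replaces 8 → [1, 3, 5]
10 → extends → [1, 3, 5, 10]
2 → replaces 3 → [1, 2, 5, 10]
11 → extends → [1, 2, 5, 10, 11]
13 → extends → [1, 2, 5, 10, 11, 13]
12 → replaces 13 → [1, 2, 5, 10, 11, 12]
7 → replaces 10 → [1, 2, 5, 7, 11, 12]
Six tails, so the longest strictly increasing subsequence has length 6 (e.g. 1, 3, 8, 10, 11, 13).

6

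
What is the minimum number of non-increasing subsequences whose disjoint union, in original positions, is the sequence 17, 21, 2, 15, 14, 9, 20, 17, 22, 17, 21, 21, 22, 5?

The minimum number of non-increasing subsequences covering a sequence equals the length of its longest strictly increasing subsequence.
LIS length is 5 (e.g. 2, 15, 20, 21, 22), so 5 piles are needed.

5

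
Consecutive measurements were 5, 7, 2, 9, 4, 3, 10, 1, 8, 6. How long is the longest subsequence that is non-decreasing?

Let dp[i] be the length of the longest such subsequence ending at index i:
i:      1  2  3  4  5  6  7  8  9 10
a[i]:   5  7  2  9  4  3 10  1  8  6
dp:     1  2  1  3  2  2  4  1  3  3
Maximum dp value is 4.

4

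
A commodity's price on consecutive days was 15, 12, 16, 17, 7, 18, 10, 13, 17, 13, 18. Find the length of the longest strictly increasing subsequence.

Track the smallest tail for each achievable length (strict):
15 → extends → [15]
12 → replaces 15 → [12]
16 → extends → [12, 16]
17 → extends → [12, 16, 17]
7 → replaces 12 → [7, 16, 17]
18 → extends → [7, 16, 17, 18]
10 → replaces 16 → [7, 10, 17, 18]
13 → replaces 17 → [7, 10, 13, 18]
17 → replaces 18 → [7, 10, 13, 17]
13 → already a tail → [7, 10, 13, 17]
18 → extends → [7, 10, 13, 17, 18]
Five tails, so the longest strictly increasing subsequence has length 5 (e.g. 7, 10, 13, 17, 18).

5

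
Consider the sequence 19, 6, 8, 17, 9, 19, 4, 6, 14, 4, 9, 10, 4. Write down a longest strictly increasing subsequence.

Patience tails give the LIS length; then backtrack through the dp parents:
19 → extends → [19]
6 → replaces 19 → [6]
8 → extends → [6, 8]
17 → extends → [6, 8, 17]
9 → replaces 17 → [6, 8, 9]
19 → extends → [6, 8, 9, 19]
4 → replaces 6 → [4, 8, 9, 19]
6 → replaces 8 → [4, 6, 9, 19]
14 → replaces 19 → [4, 6, 9, 14]
4 → already a tail → [4, 6, 9, 14]
9 → already a tail → [4, 6, 9, 14]
10 → replaces 14 → [4, 6, 9, 10]
4 → already a tail → [4, 6, 9, 10]
Length 4; one witness is 6, 8, 17, 19.

6, 8, 17, 19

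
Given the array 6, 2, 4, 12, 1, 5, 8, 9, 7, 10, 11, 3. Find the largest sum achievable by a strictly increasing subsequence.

49

Let S[i] be the best sum of a strictly increasing subsequence ending at i:
i:      1  2  3  4  5  6  7  8  9 10 11 12
a[i]:   6  2  4 12  1  5  8  9  7 10 11  3
S:      6  2  6 18  1 11 19 28 18 38 49  5
Maximum is 49 (e.g. 2 + 4 + 5 + 8 + 9 + 10 + 11).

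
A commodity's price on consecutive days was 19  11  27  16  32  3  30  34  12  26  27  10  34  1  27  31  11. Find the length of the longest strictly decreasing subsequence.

Negate each value so 'decreasing' becomes 'increasing', then run patience tails on the negated sequence:
-19 → extends → [-19]
-11 → extends → [-19, -11]
-27 → replaces -19 → [-27, -11]
-16 → replaces -11 → [-27, -16]
-32 → replaces -27 → [-32, -16]
-3 → extends → [-32, -16, -3]
-30 → replaces -16 → [-32, -30, -3]
-34 → replaces -32 → [-34, -30, -3]
-12 → replaces -3 → [-34, -30, -12]
-26 → replaces -12 → [-34, -30, -26]
-27 → replaces -26 → [-34, -30, -27]
-10 → extends → [-34, -30, -27, -10]
-34 → already a tail → [-34, -30, -27, -10]
-1 → extends → [-34, -30, -27, -10, -1]
-27 → already a tail → [-34, -30, -27, -10, -1]
-31 → replaces -30 → [-34, -31, -27, -10, -1]
-11 → replaces -10 → [-34, -31, -27, -11, -1]
Five tails, so the longest strictly decreasing subsequence of the original has length 5.

5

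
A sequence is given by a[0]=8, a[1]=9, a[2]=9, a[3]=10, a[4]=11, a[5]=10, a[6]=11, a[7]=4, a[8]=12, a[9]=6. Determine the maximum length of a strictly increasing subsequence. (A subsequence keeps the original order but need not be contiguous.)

5

Let dp[i] be the length of the longest such subsequence ending at index i:
i:      0  1  2  3  4  5  6  7  8  9
a[i]:   8  9  9 10 11 10 11  4 12  6
dp:     1  2  2  3  4  3  4  1  5  2
Maximum dp value is 5.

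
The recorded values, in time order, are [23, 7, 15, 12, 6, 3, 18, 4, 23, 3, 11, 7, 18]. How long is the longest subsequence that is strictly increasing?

4

Let dp[i] be the length of the longest such subsequence ending at index i:
i:      1  2  3  4  5  6  7  8  9 10 11 12 13
a[i]:  23  7 15 12  6  3 18  4 23  3 11  7 18
dp:     1  1  2  2  1  1  3  2  4  1  3  3  4
Maximum dp value is 4.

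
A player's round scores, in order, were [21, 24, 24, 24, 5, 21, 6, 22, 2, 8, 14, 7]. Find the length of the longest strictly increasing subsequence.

Let dp[i] be the length of the longest such subsequence ending at index i:
i:      1  2  3  4  5  6  7  8  9 10 11 12
a[i]:  21 24 24 24  5 21  6 22  2  8 14  7
dp:     1  2  2  2  1  2  2  3  1  3  4  3
Maximum dp value is 4.

4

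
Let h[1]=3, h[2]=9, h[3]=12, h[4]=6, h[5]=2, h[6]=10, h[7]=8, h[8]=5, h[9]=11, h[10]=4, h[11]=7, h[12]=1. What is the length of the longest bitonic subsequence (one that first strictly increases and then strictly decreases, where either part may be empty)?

8

inc[i] = longest strictly increasing subsequence ending at i; dec[i] = longest strictly decreasing subsequence starting at i:
i:      1  2  3  4  5  6  7  8  9 10 11 12
h[i]:   3  9 12  6  2 10  8  5 11  4  7  1
inc:    1  2  3  2  1  3  3  2  4  2  3  1
dec:    3  5  6  4  2  5  4  3  3  2  2  1
Best peak at i=3 (value 12): inc=3, dec=6, length 3+6−1 = 8.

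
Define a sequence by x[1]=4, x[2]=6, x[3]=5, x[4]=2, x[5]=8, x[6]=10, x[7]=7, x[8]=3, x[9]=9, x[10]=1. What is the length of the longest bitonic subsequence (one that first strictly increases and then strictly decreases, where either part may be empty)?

7

inc[i] = longest strictly increasing subsequence ending at i; dec[i] = longest strictly decreasing subsequence starting at i:
i:      1  2  3  4  5  6  7  8  9 10
x[i]:   4  6  5  2  8 10  7  3  9  1
inc:    1  2  2  1  3  4  3  2  4  1
dec:    3  4  3  2  4  4  3  2  2  1
Best peak at i=6 (value 10): inc=4, dec=4, length 4+4−1 = 7.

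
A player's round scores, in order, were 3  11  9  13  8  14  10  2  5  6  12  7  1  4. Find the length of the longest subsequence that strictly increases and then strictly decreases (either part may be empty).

7

inc[i] = longest strictly increasing subsequence ending at i; dec[i] = longest strictly decreasing subsequence starting at i:
i:      1  2  3  4  5  6  7  8  9 10 11 12 13 14
a[i]:   3 11  9 13  8 14 10  2  5  6 12  7  1  4
inc:    1  2  2  3  2  4  3  1  2  3  4  4  1  2
dec:    3  5  4  4  3  4  3  2  2  2  3  2  1  1
Best peak at i=6 (value 14): inc=4, dec=4, length 4+4−1 = 7.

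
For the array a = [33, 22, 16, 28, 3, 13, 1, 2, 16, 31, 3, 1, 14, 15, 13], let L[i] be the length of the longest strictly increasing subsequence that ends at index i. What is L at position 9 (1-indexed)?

3

dp[i] = 1 + max{dp[j] : j<i, a[j]<a[i]} (or 1 if no such j):
i:      1  2  3  4  5  6  7  8  9 10 11 12 13 14 15
a[i]:  33 22 16 28  3 13  1  2 16 31  3  1 14 15 13
dp:     1  1  1  2  1  2  1  2  3  4  3  1  4  5  4
At index 9 the value is 3.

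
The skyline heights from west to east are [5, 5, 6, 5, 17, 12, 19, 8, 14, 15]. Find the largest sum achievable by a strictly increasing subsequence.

Let S[i] be the best sum of a strictly increasing subsequence ending at i:
i:      1  2  3  4  5  6  7  8  9 10
a[i]:   5  5  6  5 17 12 19  8 14 15
S:      5  5 11  5 28 23 47 19 37 52
Maximum is 52 (e.g. 5 + 6 + 12 + 14 + 15).

52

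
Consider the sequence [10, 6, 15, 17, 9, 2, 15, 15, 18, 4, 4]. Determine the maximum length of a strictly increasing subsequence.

Let dp[i] be the length of the longest such subsequence ending at index i:
i:      1  2  3  4  5  6  7  8  9 10 11
a[i]:  10  6 15 17  9  2 15 15 18  4  4
dp:     1  1  2  3  2  1  3  3  4  2  2
Maximum dp value is 4.

4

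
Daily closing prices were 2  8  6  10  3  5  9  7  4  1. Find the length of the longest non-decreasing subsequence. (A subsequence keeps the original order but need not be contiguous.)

Track the smallest tail for each achievable length (allowing ties):
2 → extends → [2]
8 → extends → [2, 8]
6 → replaces 8 → [2, 6]
10 → extends → [2, 6, 10]
3 → replaces 6 → [2, 3, 10]
5 → replaces 10 → [2, 3, 5]
9 → extends → [2, 3, 5, 9]
7 → replaces 9 → [2, 3, 5, 7]
4 → replaces 5 → [2, 3, 4, 7]
1 → replaces 2 → [1, 3, 4, 7]
Four tails, so the longest non-decreasing subsequence has length 4 (e.g. 2, 3, 5, 9).

4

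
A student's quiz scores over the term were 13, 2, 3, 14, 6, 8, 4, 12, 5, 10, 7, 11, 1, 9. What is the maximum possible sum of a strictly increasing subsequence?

Let S[i] be the best sum of a strictly increasing subsequence ending at i:
i:      1  2  3  4  5  6  7  8  9 10 11 12 13 14
a[i]:  13  2  3 14  6  8  4 12  5 10  7 11  1  9
S:     13  2  5 27 11 19  9 31 14 29 21 40  1 30
Maximum is 40 (e.g. 2 + 3 + 6 + 8 + 10 + 11).

40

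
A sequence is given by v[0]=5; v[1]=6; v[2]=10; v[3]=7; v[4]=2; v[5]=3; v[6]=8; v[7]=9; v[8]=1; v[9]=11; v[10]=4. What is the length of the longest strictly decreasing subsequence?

4

Negate each value so 'decreasing' becomes 'increasing', then run patience tails on the negated sequence:
-5 → extends → [-5]
-6 → replaces -5 → [-6]
-10 → replaces -6 → [-10]
-7 → extends → [-10, -7]
-2 → extends → [-10, -7, -2]
-3 → replaces -2 → [-10, -7, -3]
-8 → replaces -7 → [-10, -8, -3]
-9 → replaces -8 → [-10, -9, -3]
-1 → extends → [-10, -9, -3, -1]
-11 → replaces -10 → [-11, -9, -3, -1]
-4 → replaces -3 → [-11, -9, -4, -1]
Four tails, so the longest strictly decreasing subsequence of the original has length 4.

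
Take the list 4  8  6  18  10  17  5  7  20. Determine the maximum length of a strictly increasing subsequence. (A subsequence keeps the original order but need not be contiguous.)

Track the smallest tail for each achievable length (strict):
4 → extends → [4]
8 → extends → [4, 8]
6 → replaces 8 → [4, 6]
18 → extends → [4, 6, 18]
10 → replaces 18 → [4, 6, 10]
17 → extends → [4, 6, 10, 17]
5 → replaces 6 → [4, 5, 10, 17]
7 → replaces 10 → [4, 5, 7, 17]
20 → extends → [4, 5, 7, 17, 20]
Five tails, so the longest strictly increasing subsequence has length 5 (e.g. 4, 8, 10, 17, 20).

5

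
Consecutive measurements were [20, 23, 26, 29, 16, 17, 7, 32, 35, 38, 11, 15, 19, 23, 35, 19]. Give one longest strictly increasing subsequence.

Patience tails give the LIS length; then backtrack through the dp parents:
20 → extends → [20]
23 → extends → [20, 23]
26 → extends → [20, 23, 26]
29 → extends → [20, 23, 26, 29]
16 → replaces 20 → [16, 23, 26, 29]
17 → replaces 23 → [16, 17, 26, 29]
7 → replaces 16 → [7, 17, 26, 29]
32 → extends → [7, 17, 26, 29, 32]
35 → extends → [7, 17, 26, 29, 32, 35]
38 → extends → [7, 17, 26, 29, 32, 35, 38]
11 → replaces 17 → [7, 11, 26, 29, 32, 35, 38]
15 → replaces 26 → [7, 11, 15, 29, 32, 35, 38]
19 → replaces 29 → [7, 11, 15, 19, 32, 35, 38]
23 → replaces 32 → [7, 11, 15, 19, 23, 35, 38]
35 → already a tail → [7, 11, 15, 19, 23, 35, 38]
19 → already a tail → [7, 11, 15, 19, 23, 35, 38]
Length 7; one witness is 20, 23, 26, 29, 32, 35, 38.

20, 23, 26, 29, 32, 35, 38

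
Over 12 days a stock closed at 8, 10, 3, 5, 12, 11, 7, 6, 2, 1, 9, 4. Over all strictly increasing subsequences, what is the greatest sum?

Let S[i] be the best sum of a strictly increasing subsequence ending at i:
i:      1  2  3  4  5  6  7  8  9 10 11 12
a[i]:   8 10  3  5 12 11  7  6  2  1  9  4
S:      8 18  3  8 30 29 15 14  2  1 24  7
Maximum is 30 (e.g. 8 + 10 + 12).

30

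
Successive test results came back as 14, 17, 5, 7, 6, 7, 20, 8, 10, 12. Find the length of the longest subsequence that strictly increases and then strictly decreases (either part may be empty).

inc[i] = longest strictly increasing subsequence ending at i; dec[i] = longest strictly decreasing subsequence starting at i:
i:      1  2  3  4  5  6  7  8  9 10
a[i]:  14 17  5  7  6  7 20  8 10 12
inc:    1  2  1  2  2  3  4  4  5  6
dec:    3  3  1  2  1  1  2  1  1  1
Best peak at i=10 (value 12): inc=6, dec=1, length 6+1−1 = 6.

6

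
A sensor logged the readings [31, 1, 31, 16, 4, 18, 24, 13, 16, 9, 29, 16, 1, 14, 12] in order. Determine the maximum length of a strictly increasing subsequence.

5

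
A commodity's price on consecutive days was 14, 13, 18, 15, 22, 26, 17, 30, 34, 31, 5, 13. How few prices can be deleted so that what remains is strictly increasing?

6

Fewest deletions = n − (longest strictly increasing subsequence).
Patience tails:
14 → extends → [14]
13 → replaces 14 → [13]
18 → extends → [13, 18]
15 → replaces 18 → [13, 15]
22 → extends → [13, 15, 22]
26 → extends → [13, 15, 22, 26]
17 → replaces 22 → [13, 15, 17, 26]
30 → extends → [13, 15, 17, 26, 30]
34 → extends → [13, 15, 17, 26, 30, 34]
31 → replaces 34 → [13, 15, 17, 26, 30, 31]
5 → replaces 13 → [5, 15, 17, 26, 30, 31]
13 → replaces 15 → [5, 13, 17, 26, 30, 31]
Longest strictly increasing subsequence has length 6, so deletions = 12 − 6 = 6.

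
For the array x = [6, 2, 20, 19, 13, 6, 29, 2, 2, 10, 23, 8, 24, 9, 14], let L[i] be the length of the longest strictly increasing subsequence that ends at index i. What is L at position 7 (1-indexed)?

3

dp[i] = 1 + max{dp[j] : j<i, x[j]<x[i]} (or 1 if no such j):
i:      1  2  3  4  5  6  7  8  9 10 11 12 13 14 15
x[i]:   6  2 20 19 13  6 29  2  2 10 23  8 24  9 14
dp:     1  1  2  2  2  2  3  1  1  3  4  3  5  4  5
At index 7 the value is 3.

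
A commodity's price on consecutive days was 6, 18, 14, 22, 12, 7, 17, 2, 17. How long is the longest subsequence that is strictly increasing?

Track the smallest tail for each achievable length (strict):
6 → extends → [6]
18 → extends → [6, 18]
14 → replaces 18 → [6, 14]
22 → extends → [6, 14, 22]
12 → replaces 14 → [6, 12, 22]
7 → replaces 12 → [6, 7, 22]
17 → replaces 22 → [6, 7, 17]
2 → replaces 6 → [2, 7, 17]
17 → already a tail → [2, 7, 17]
Three tails, so the longest strictly increasing subsequence has length 3 (e.g. 6, 18, 22).

3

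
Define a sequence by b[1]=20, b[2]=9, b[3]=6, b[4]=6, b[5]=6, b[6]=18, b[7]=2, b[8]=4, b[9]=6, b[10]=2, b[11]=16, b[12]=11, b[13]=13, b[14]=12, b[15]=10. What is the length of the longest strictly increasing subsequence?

5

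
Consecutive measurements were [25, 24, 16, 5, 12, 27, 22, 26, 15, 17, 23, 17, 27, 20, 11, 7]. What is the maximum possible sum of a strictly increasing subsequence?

Let S[i] be the best sum of a strictly increasing subsequence ending at i:
i:      1  2  3  4  5  6  7  8  9 10 11 12 13 14 15 16
a[i]:  25 24 16  5 12 27 22 26 15 17 23 17 27 20 11  7
S:     25 24 16  5 17 52 39 65 32 49 72 49 99 69 16 12
Maximum is 99 (e.g. 5 + 12 + 15 + 17 + 23 + 27).

99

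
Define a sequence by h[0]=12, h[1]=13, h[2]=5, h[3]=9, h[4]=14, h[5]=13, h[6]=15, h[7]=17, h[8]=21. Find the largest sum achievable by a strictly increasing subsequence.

92

Let S[i] be the best sum of a strictly increasing subsequence ending at i:
i:      0  1  2  3  4  5  6  7  8
h[i]:  12 13  5  9 14 13 15 17 21
S:     12 25  5 14 39 27 54 71 92
Maximum is 92 (e.g. 12 + 13 + 14 + 15 + 17 + 21).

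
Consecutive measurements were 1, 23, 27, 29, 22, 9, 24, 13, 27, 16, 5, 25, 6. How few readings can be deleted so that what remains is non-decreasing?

Fewest deletions = n − (longest non-decreasing subsequence).
i:      1  2  3  4  5  6  7  8  9 10 11 12 13
a[i]:   1 23 27 29 22  9 24 13 27 16  5 25  6
dp:     1  2  3  4  2  2  3  3  4  4  2  5  3
max dp = 5, so deletions = 13 − 5 = 8.

8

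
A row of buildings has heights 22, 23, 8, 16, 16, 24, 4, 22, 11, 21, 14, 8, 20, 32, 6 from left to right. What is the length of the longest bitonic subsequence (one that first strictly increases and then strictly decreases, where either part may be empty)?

8

inc[i] = longest strictly increasing subsequence ending at i; dec[i] = longest strictly decreasing subsequence starting at i:
i:      1  2  3  4  5  6  7  8  9 10 11 12 13 14 15
a[i]:  22 23  8 16 16 24  4 22 11 21 14  8 20 32  6
inc:    1  2  1  2  2  3  1  3  2  3  3  2  4  5  2
dec:    5  6  2  4  4  6  1  5  3  4  3  2  2  2  1
Best peak at i=6 (value 24): inc=3, dec=6, length 3+6−1 = 8.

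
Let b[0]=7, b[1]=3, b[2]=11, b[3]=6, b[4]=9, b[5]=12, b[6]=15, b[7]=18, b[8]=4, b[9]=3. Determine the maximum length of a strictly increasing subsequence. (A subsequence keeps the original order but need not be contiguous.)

6

Track the smallest tail for each achievable length (strict):
7 → extends → [7]
3 → replaces 7 → [3]
11 → extends → [3, 11]
6 → replaces 11 → [3, 6]
9 → extends → [3, 6, 9]
12 → extends → [3, 6, 9, 12]
15 → extends → [3, 6, 9, 12, 15]
18 → extends → [3, 6, 9, 12, 15, 18]
4 → replaces 6 → [3, 4, 9, 12, 15, 18]
3 → already a tail → [3, 4, 9, 12, 15, 18]
Six tails, so the longest strictly increasing subsequence has length 6 (e.g. 3, 6, 9, 12, 15, 18).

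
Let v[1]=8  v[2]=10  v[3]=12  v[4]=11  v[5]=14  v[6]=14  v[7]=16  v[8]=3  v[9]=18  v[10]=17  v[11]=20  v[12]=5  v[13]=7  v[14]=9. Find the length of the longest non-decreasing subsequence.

8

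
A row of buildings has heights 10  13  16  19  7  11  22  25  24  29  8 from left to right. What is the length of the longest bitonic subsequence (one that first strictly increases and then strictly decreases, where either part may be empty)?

inc[i] = longest strictly increasing subsequence ending at i; dec[i] = longest strictly decreasing subsequence starting at i:
i:      1  2  3  4  5  6  7  8  9 10 11
a[i]:  10 13 16 19  7 11 22 25 24 29  8
inc:    1  2  3  4  1  2  5  6  6  7  2
dec:    2  3  3  3  1  2  2  3  2  2  1
Best peak at i=8 (value 25): inc=6, dec=3, length 6+3−1 = 8.

8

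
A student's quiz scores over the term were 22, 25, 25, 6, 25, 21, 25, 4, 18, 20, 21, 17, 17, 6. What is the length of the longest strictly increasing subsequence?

4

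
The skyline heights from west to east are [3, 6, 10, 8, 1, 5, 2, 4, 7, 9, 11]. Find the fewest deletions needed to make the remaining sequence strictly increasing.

5

Fewest deletions = n − (longest strictly increasing subsequence).
Patience tails:
3 → extends → [3]
6 → extends → [3, 6]
10 → extends → [3, 6, 10]
8 → replaces 10 → [3, 6, 8]
1 → replaces 3 → [1, 6, 8]
5 → replaces 6 → [1, 5, 8]
2 → replaces 5 → [1, 2, 8]
4 → replaces 8 → [1, 2, 4]
7 → extends → [1, 2, 4, 7]
9 → extends → [1, 2, 4, 7, 9]
11 → extends → [1, 2, 4, 7, 9, 11]
Longest strictly increasing subsequence has length 6, so deletions = 11 − 6 = 5.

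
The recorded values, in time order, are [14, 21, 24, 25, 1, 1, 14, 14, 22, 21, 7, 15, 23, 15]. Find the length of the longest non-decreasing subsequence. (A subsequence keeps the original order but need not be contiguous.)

6

Track the smallest tail for each achievable length (allowing ties):
14 → extends → [14]
21 → extends → [14, 21]
24 → extends → [14, 21, 24]
25 → extends → [14, 21, 24, 25]
1 → replaces 14 → [1, 21, 24, 25]
1 → replaces 21 → [1, 1, 24, 25]
14 → replaces 24 → [1, 1, 14, 25]
14 → replaces 25 → [1, 1, 14, 14]
22 → extends → [1, 1, 14, 14, 22]
21 → replaces 22 → [1, 1, 14, 14, 21]
7 → replaces 14 → [1, 1, 7, 14, 21]
15 → replaces 21 → [1, 1, 7, 14, 15]
23 → extends → [1, 1, 7, 14, 15, 23]
15 → replaces 23 → [1, 1, 7, 14, 15, 15]
Six tails, so the longest non-decreasing subsequence has length 6 (e.g. 1, 1, 14, 14, 22, 23).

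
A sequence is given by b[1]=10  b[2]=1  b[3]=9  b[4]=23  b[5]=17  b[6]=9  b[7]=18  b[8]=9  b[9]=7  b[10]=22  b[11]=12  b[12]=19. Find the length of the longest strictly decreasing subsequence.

Let dp[i] be the longest strictly decreasing subsequence ending at i:
i:      1  2  3  4  5  6  7  8  9 10 11 12
b[i]:  10  1  9 23 17  9 18  9  7 22 12 19
dp:     1  2  2  1  2  3  2  3  4  2  3  3
Maximum is 4.

4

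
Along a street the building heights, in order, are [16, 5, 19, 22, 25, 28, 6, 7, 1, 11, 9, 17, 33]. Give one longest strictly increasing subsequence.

16, 19, 22, 25, 28, 33

Patience tails give the LIS length; then backtrack through the dp parents:
16 → extends → [16]
5 → replaces 16 → [5]
19 → extends → [5, 19]
22 → extends → [5, 19, 22]
25 → extends → [5, 19, 22, 25]
28 → extends → [5, 19, 22, 25, 28]
6 → replaces 19 → [5, 6, 22, 25, 28]
7 → replaces 22 → [5, 6, 7, 25, 28]
1 → replaces 5 → [1, 6, 7, 25, 28]
11 → replaces 25 → [1, 6, 7, 11, 28]
9 → replaces 11 → [1, 6, 7, 9, 28]
17 → replaces 28 → [1, 6, 7, 9, 17]
33 → extends → [1, 6, 7, 9, 17, 33]
Length 6; one witness is 16, 19, 22, 25, 28, 33.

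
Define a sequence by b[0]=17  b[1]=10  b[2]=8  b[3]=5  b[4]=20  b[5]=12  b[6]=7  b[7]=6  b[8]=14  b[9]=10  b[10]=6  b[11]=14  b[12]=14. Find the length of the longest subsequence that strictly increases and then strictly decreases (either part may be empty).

5

inc[i] = longest strictly increasing subsequence ending at i; dec[i] = longest strictly decreasing subsequence starting at i:
i:      0  1  2  3  4  5  6  7  8  9 10 11 12
b[i]:  17 10  8  5 20 12  7  6 14 10  6 14 14
inc:    1  1  1  1  2  2  2  2  3  3  2  4  4
dec:    5  4  3  1  4  3  2  1  3  2  1  1  1
Best peak at i=0 (value 17): inc=1, dec=5, length 1+5−1 = 5.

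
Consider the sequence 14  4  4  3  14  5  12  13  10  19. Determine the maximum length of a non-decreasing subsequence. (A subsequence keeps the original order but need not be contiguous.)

Let dp[i] be the length of the longest such subsequence ending at index i:
i:      1  2  3  4  5  6  7  8  9 10
a[i]:  14  4  4  3 14  5 12 13 10 19
dp:     1  1  2  1  3  3  4  5  4  6
Maximum dp value is 6.

6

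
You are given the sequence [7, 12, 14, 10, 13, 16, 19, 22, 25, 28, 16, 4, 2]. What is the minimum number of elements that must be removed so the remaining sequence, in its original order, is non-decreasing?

5

Fewest deletions = n − (longest non-decreasing subsequence).
i:      1  2  3  4  5  6  7  8  9 10 11 12 13
a[i]:   7 12 14 10 13 16 19 22 25 28 16  4  2
dp:     1  2  3  2  3  4  5  6  7  8  5  1  1
max dp = 8, so deletions = 13 − 8 = 5.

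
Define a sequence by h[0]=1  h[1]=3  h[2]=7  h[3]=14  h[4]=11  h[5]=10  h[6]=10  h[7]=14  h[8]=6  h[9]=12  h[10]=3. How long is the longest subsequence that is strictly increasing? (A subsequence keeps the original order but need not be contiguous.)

5

Track the smallest tail for each achievable length (strict):
1 → extends → [1]
3 → extends → [1, 3]
7 → extends → [1, 3, 7]
14 → extends → [1, 3, 7, 14]
11 → replaces 14 → [1, 3, 7, 11]
10 → replaces 11 → [1, 3, 7, 10]
10 → already a tail → [1, 3, 7, 10]
14 → extends → [1, 3, 7, 10, 14]
6 → replaces 7 → [1, 3, 6, 10, 14]
12 → replaces 14 → [1, 3, 6, 10, 12]
3 → already a tail → [1, 3, 6, 10, 12]
Five tails, so the longest strictly increasing subsequence has length 5 (e.g. 1, 3, 7, 11, 14).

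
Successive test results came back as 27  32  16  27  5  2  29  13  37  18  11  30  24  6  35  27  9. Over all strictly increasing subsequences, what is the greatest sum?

137

Let S[i] be the best sum of a strictly increasing subsequence ending at i:
i:       1   2   3   4   5   6   7   8   9  10  11  12  13  14  15  16  17
a[i]:   27  32  16  27   5   2  29  13  37  18  11  30  24   6  35  27   9
S:      27  59  16  43   5   2  72  18 109  36  16 102  60  11 137  87  20
Maximum is 137 (e.g. 16 + 27 + 29 + 30 + 35).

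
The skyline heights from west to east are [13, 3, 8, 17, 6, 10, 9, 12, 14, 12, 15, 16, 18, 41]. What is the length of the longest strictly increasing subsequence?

Track the smallest tail for each achievable length (strict):
13 → extends → [13]
3 → replaces 13 → [3]
8 → extends → [3, 8]
17 → extends → [3, 8, 17]
6 → replaces 8 → [3, 6, 17]
10 → replaces 17 → [3, 6, 10]
9 → replaces 10 → [3, 6, 9]
12 → extends → [3, 6, 9, 12]
14 → extends → [3, 6, 9, 12, 14]
12 → already a tail → [3, 6, 9, 12, 14]
15 → extends → [3, 6, 9, 12, 14, 15]
16 → extends → [3, 6, 9, 12, 14, 15, 16]
18 → extends → [3, 6, 9, 12, 14, 15, 16, 18]
41 → extends → [3, 6, 9, 12, 14, 15, 16, 18, 41]
Nine tails, so the longest strictly increasing subsequence has length 9 (e.g. 3, 8, 10, 12, 14, 15, 16, 18, 41).

9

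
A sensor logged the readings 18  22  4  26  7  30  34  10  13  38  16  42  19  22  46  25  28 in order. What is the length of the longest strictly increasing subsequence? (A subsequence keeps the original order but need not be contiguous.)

Track the smallest tail for each achievable length (strict):
18 → extends → [18]
22 → extends → [18, 22]
4 → replaces 18 → [4, 22]
26 → extends → [4, 22, 26]
7 → replaces 22 → [4, 7, 26]
30 → extends → [4, 7, 26, 30]
34 → extends → [4, 7, 26, 30, 34]
10 → replaces 26 → [4, 7, 10, 30, 34]
13 → replaces 30 → [4, 7, 10, 13, 34]
38 → extends → [4, 7, 10, 13, 34, 38]
16 → replaces 34 → [4, 7, 10, 13, 16, 38]
42 → extends → [4, 7, 10, 13, 16, 38, 42]
19 → replaces 38 → [4, 7, 10, 13, 16, 19, 42]
22 → replaces 42 → [4, 7, 10, 13, 16, 19, 22]
46 → extends → [4, 7, 10, 13, 16, 19, 22, 46]
25 → replaces 46 → [4, 7, 10, 13, 16, 19, 22, 25]
28 → extends → [4, 7, 10, 13, 16, 19, 22, 25, 28]
Nine tails, so the longest strictly increasing subsequence has length 9 (e.g. 4, 7, 10, 13, 16, 19, 22, 25, 28).

9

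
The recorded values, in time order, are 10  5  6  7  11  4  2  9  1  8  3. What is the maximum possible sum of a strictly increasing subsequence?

Let S[i] be the best sum of a strictly increasing subsequence ending at i:
i:      1  2  3  4  5  6  7  8  9 10 11
a[i]:  10  5  6  7 11  4  2  9  1  8  3
S:     10  5 11 18 29  4  2 27  1 26  5
Maximum is 29 (e.g. 5 + 6 + 7 + 11).

29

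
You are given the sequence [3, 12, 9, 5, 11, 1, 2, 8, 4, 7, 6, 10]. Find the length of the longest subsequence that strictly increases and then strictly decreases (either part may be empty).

inc[i] = longest strictly increasing subsequence ending at i; dec[i] = longest strictly decreasing subsequence starting at i:
i:      1  2  3  4  5  6  7  8  9 10 11 12
a[i]:   3 12  9  5 11  1  2  8  4  7  6 10
inc:    1  2  2  2  3  1  2  3  3  4  4  5
dec:    2  5  4  2  4  1  1  3  1  2  1  1
Best peak at i=2 (value 12): inc=2, dec=5, length 2+5−1 = 6.

6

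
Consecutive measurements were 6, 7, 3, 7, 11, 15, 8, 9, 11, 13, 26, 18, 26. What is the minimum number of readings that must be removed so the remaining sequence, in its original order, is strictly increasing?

Fewest deletions = n − (longest strictly increasing subsequence).
Patience tails:
6 → extends → [6]
7 → extends → [6, 7]
3 → replaces 6 → [3, 7]
7 → already a tail → [3, 7]
11 → extends → [3, 7, 11]
15 → extends → [3, 7, 11, 15]
8 → replaces 11 → [3, 7, 8, 15]
9 → replaces 15 → [3, 7, 8, 9]
11 → extends → [3, 7, 8, 9, 11]
13 → extends → [3, 7, 8, 9, 11, 13]
26 → extends → [3, 7, 8, 9, 11, 13, 26]
18 → replaces 26 → [3, 7, 8, 9, 11, 13, 18]
26 → extends → [3, 7, 8, 9, 11, 13, 18, 26]
Longest strictly increasing subsequence has length 8, so deletions = 13 − 8 = 5.

5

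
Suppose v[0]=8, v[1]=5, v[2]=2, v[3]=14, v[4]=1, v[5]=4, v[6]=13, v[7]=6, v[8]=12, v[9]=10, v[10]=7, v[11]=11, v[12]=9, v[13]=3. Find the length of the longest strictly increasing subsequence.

5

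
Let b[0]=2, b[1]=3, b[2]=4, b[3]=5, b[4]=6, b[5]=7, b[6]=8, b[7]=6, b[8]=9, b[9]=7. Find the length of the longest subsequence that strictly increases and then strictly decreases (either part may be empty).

9

inc[i] = longest strictly increasing subsequence ending at i; dec[i] = longest strictly decreasing subsequence starting at i:
i:     0 1 2 3 4 5 6 7 8 9
b[i]:  2 3 4 5 6 7 8 6 9 7
inc:   1 2 3 4 5 6 7 5 8 6
dec:   1 1 1 1 1 2 2 1 2 1
Best peak at i=8 (value 9): inc=8, dec=2, length 8+2−1 = 9.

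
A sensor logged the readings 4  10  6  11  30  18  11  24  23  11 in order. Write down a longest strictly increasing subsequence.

4, 10, 11, 18, 24

Patience tails give the LIS length; then backtrack through the dp parents:
4 → extends → [4]
10 → extends → [4, 10]
6 → replaces 10 → [4, 6]
11 → extends → [4, 6, 11]
30 → extends → [4, 6, 11, 30]
18 → replaces 30 → [4, 6, 11, 18]
11 → already a tail → [4, 6, 11, 18]
24 → extends → [4, 6, 11, 18, 24]
23 → replaces 24 → [4, 6, 11, 18, 23]
11 → already a tail → [4, 6, 11, 18, 23]
Length 5; one witness is 4, 10, 11, 18, 24.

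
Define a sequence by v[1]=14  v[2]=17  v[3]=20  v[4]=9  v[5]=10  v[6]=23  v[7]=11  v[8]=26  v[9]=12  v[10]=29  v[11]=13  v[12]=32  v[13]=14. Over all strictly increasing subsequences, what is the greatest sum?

161

Let S[i] be the best sum of a strictly increasing subsequence ending at i:
i:       1   2   3   4   5   6   7   8   9  10  11  12  13
v[i]:   14  17  20   9  10  23  11  26  12  29  13  32  14
S:      14  31  51   9  19  74  30 100  42 129  55 161  69
Maximum is 161 (e.g. 14 + 17 + 20 + 23 + 26 + 29 + 32).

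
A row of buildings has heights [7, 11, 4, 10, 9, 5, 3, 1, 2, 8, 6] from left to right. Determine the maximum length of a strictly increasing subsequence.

Let dp[i] be the length of the longest such subsequence ending at index i:
i:      1  2  3  4  5  6  7  8  9 10 11
a[i]:   7 11  4 10  9  5  3  1  2  8  6
dp:     1  2  1  2  2  2  1  1  2  3  3
Maximum dp value is 3.

3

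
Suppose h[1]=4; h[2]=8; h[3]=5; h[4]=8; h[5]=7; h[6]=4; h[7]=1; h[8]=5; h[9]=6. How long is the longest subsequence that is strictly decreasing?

4

Negate each value so 'decreasing' becomes 'increasing', then run patience tails on the negated sequence:
-4 → extends → [-4]
-8 → replaces -4 → [-8]
-5 → extends → [-8, -5]
-8 → already a tail → [-8, -5]
-7 → replaces -5 → [-8, -7]
-4 → extends → [-8, -7, -4]
-1 → extends → [-8, -7, -4, -1]
-5 → replaces -4 → [-8, -7, -5, -1]
-6 → replaces -5 → [-8, -7, -6, -1]
Four tails, so the longest strictly decreasing subsequence of the original has length 4.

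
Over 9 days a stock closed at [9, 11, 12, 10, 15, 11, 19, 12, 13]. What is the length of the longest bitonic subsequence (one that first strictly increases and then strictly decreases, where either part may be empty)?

6

inc[i] = longest strictly increasing subsequence ending at i; dec[i] = longest strictly decreasing subsequence starting at i:
i:      1  2  3  4  5  6  7  8  9
a[i]:   9 11 12 10 15 11 19 12 13
inc:    1  2  3  2  4  3  5  4  5
dec:    1  2  2  1  2  1  2  1  1
Best peak at i=7 (value 19): inc=5, dec=2, length 5+2−1 = 6.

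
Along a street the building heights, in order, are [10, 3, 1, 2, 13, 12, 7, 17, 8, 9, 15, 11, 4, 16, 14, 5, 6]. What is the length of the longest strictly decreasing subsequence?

Negate each value so 'decreasing' becomes 'increasing', then run patience tails on the negated sequence:
-10 → extends → [-10]
-3 → extends → [-10, -3]
-1 → extends → [-10, -3, -1]
-2 → replaces -1 → [-10, -3, -2]
-13 → replaces -10 → [-13, -3, -2]
-12 → replaces -3 → [-13, -12, -2]
-7 → replaces -2 → [-13, -12, -7]
-17 → replaces -13 → [-17, -12, -7]
-8 → replaces -7 → [-17, -12, -8]
-9 → replaces -8 → [-17, -12, -9]
-15 → replaces -12 → [-17, -15, -9]
-11 → replaces -9 → [-17, -15, -11]
-4 → extends → [-17, -15, -11, -4]
-16 → replaces -15 → [-17, -16, -11, -4]
-14 → replaces -11 → [-17, -16, -14, -4]
-5 → replaces -4 → [-17, -16, -14, -5]
-6 → replaces -5 → [-17, -16, -14, -6]
Four tails, so the longest strictly decreasing subsequence of the original has length 4.

4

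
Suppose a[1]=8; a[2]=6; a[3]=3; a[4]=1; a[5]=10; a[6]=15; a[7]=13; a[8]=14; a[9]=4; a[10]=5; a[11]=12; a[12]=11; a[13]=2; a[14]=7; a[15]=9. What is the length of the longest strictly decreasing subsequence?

Let dp[i] be the longest strictly decreasing subsequence ending at i:
i:      1  2  3  4  5  6  7  8  9 10 11 12 13 14 15
a[i]:   8  6  3  1 10 15 13 14  4  5 12 11  2  7  9
dp:     1  2  3  4  1  1  2  2  3  3  3  4  5  5  5
Maximum is 5.

5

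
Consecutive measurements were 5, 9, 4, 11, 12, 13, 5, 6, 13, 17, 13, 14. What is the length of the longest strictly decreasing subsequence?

2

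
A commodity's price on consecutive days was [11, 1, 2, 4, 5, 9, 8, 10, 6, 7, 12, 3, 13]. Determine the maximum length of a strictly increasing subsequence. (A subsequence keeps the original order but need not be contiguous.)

8

Track the smallest tail for each achievable length (strict):
11 → extends → [11]
1 → replaces 11 → [1]
2 → extends → [1, 2]
4 → extends → [1, 2, 4]
5 → extends → [1, 2, 4, 5]
9 → extends → [1, 2, 4, 5, 9]
8 → replaces 9 → [1, 2, 4, 5, 8]
10 → extends → [1, 2, 4, 5, 8, 10]
6 → replaces 8 → [1, 2, 4, 5, 6, 10]
7 → replaces 10 → [1, 2, 4, 5, 6, 7]
12 → extends → [1, 2, 4, 5, 6, 7, 12]
3 → replaces 4 → [1, 2, 3, 5, 6, 7, 12]
13 → extends → [1, 2, 3, 5, 6, 7, 12, 13]
Eight tails, so the longest strictly increasing subsequence has length 8 (e.g. 1, 2, 4, 5, 9, 10, 12, 13).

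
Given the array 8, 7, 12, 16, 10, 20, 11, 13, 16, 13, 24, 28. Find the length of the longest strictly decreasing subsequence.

3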